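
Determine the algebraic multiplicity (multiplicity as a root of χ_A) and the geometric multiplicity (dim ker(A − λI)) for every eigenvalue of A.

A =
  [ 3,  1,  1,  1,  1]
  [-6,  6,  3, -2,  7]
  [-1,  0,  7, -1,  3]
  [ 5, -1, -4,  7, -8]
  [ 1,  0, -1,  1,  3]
λ = 4: alg = 2, geom = 1; λ = 6: alg = 3, geom = 1

Step 1 — factor the characteristic polynomial to read off the algebraic multiplicities:
  χ_A(x) = (x - 6)^3*(x - 4)^2

Step 2 — compute geometric multiplicities via the rank-nullity identity g(λ) = n − rank(A − λI):
  rank(A − (4)·I) = 4, so dim ker(A − (4)·I) = n − 4 = 1
  rank(A − (6)·I) = 4, so dim ker(A − (6)·I) = n − 4 = 1

Summary:
  λ = 4: algebraic multiplicity = 2, geometric multiplicity = 1
  λ = 6: algebraic multiplicity = 3, geometric multiplicity = 1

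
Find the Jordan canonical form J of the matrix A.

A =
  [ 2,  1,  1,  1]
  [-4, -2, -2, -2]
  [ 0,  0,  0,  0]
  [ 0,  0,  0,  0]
J_2(0) ⊕ J_1(0) ⊕ J_1(0)

The characteristic polynomial is
  det(x·I − A) = x^4

Eigenvalues and multiplicities (the geometric multiplicity of λ is n − rank(A − λI), which equals the number of Jordan blocks for λ):
  λ = 0: algebraic multiplicity = 4, geometric multiplicity = 3

Determining the block sizes for each eigenvalue:
  λ = 0: 3 blocks summing to 4 forces exactly one block of size 2 and the rest size 1 → block sizes [2, 1, 1]

Assembling the blocks gives a Jordan form
J =
  [0, 1, 0, 0]
  [0, 0, 0, 0]
  [0, 0, 0, 0]
  [0, 0, 0, 0]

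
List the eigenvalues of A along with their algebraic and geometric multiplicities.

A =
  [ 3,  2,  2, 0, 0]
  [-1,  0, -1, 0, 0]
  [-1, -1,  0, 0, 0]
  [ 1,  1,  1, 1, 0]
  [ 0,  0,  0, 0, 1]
λ = 1: alg = 5, geom = 4

Step 1 — factor the characteristic polynomial to read off the algebraic multiplicities:
  χ_A(x) = (x - 1)^5

Step 2 — compute geometric multiplicities via the rank-nullity identity g(λ) = n − rank(A − λI):
  rank(A − (1)·I) = 1, so dim ker(A − (1)·I) = n − 1 = 4

Summary:
  λ = 1: algebraic multiplicity = 5, geometric multiplicity = 4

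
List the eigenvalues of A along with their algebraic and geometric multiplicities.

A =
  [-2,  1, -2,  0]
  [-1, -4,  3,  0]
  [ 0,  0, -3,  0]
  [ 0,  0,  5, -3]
λ = -3: alg = 4, geom = 2

Step 1 — factor the characteristic polynomial to read off the algebraic multiplicities:
  χ_A(x) = (x + 3)^4

Step 2 — compute geometric multiplicities via the rank-nullity identity g(λ) = n − rank(A − λI):
  rank(A − (-3)·I) = 2, so dim ker(A − (-3)·I) = n − 2 = 2

Summary:
  λ = -3: algebraic multiplicity = 4, geometric multiplicity = 2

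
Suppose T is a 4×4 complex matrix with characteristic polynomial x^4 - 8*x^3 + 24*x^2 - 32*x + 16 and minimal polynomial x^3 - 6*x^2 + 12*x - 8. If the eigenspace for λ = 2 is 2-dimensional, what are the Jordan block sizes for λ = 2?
Block sizes for λ = 2: [3, 1]

Step 1 — from the characteristic polynomial, algebraic multiplicity of λ = 2 is 4. From dim ker(T − (2)·I) = 2, there are exactly 2 Jordan blocks for λ = 2.
Step 2 — from the minimal polynomial, the factor (x − 2)^3 tells us the largest block for λ = 2 has size 3.
Step 3 — with total size 4, 2 blocks, and largest block 3, the block sizes (in nonincreasing order) are [3, 1].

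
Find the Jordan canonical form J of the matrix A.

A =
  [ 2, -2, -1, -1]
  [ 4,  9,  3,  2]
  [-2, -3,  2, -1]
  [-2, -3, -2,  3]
J_3(4) ⊕ J_1(4)

The characteristic polynomial is
  det(x·I − A) = x^4 - 16*x^3 + 96*x^2 - 256*x + 256 = (x - 4)^4

Eigenvalues and multiplicities (the geometric multiplicity of λ is n − rank(A − λI), which equals the number of Jordan blocks for λ):
  λ = 4: algebraic multiplicity = 4, geometric multiplicity = 2

Determining the block sizes for each eigenvalue:
  λ = 4: with am = 4 and gm = 2, the partition is not yet determined (e.g. several partitions of 4 into 2 parts exist). Let N = A − (4)·I. Computing rank(N^1) = 2, rank(N^2) = 1, rank(N^3) = 0; the number of blocks of size ≥ j is rank(N^{j−1}) − rank(N^j), giving [2, 1, 1]. So we have 1 block(s) of size 3, 1 block(s) of size 1 → block sizes [3, 1]

Assembling the blocks gives a Jordan form
J =
  [4, 1, 0, 0]
  [0, 4, 1, 0]
  [0, 0, 4, 0]
  [0, 0, 0, 4]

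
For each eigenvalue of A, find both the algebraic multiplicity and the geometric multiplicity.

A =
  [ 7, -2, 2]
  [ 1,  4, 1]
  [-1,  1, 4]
λ = 5: alg = 3, geom = 2

Step 1 — factor the characteristic polynomial to read off the algebraic multiplicities:
  χ_A(x) = (x - 5)^3

Step 2 — compute geometric multiplicities via the rank-nullity identity g(λ) = n − rank(A − λI):
  rank(A − (5)·I) = 1, so dim ker(A − (5)·I) = n − 1 = 2

Summary:
  λ = 5: algebraic multiplicity = 3, geometric multiplicity = 2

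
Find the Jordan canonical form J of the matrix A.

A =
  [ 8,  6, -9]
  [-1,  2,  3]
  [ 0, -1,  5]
J_3(5)

The characteristic polynomial is
  det(x·I − A) = x^3 - 15*x^2 + 75*x - 125 = (x - 5)^3

Eigenvalues and multiplicities (the geometric multiplicity of λ is n − rank(A − λI), which equals the number of Jordan blocks for λ):
  λ = 5: algebraic multiplicity = 3, geometric multiplicity = 1

Determining the block sizes for each eigenvalue:
  λ = 5: one block (gm = 1), so the single block has size am = 3 → block sizes [3]

Assembling the blocks gives a Jordan form
J =
  [5, 1, 0]
  [0, 5, 1]
  [0, 0, 5]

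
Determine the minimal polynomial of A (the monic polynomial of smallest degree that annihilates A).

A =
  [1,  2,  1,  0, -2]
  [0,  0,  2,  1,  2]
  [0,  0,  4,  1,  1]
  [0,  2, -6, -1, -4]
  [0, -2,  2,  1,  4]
x^3 - 5*x^2 + 8*x - 4

The characteristic polynomial is χ_A(x) = (x - 2)^3*(x - 1)^2, so the eigenvalues are known. The minimal polynomial is
  m_A(x) = Π_λ (x − λ)^{k_λ}
where k_λ is the size of the *largest* Jordan block for λ (equivalently, the smallest k with (A − λI)^k v = 0 for every generalised eigenvector v of λ).

  λ = 1: largest Jordan block has size 1, contributing (x − 1)
  λ = 2: largest Jordan block has size 2, contributing (x − 2)^2

So m_A(x) = (x - 2)^2*(x - 1) = x^3 - 5*x^2 + 8*x - 4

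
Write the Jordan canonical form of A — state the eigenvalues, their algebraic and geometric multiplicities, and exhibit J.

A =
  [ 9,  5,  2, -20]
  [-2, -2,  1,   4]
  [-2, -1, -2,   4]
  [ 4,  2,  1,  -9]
J_3(-1) ⊕ J_1(-1)

The characteristic polynomial is
  det(x·I − A) = x^4 + 4*x^3 + 6*x^2 + 4*x + 1 = (x + 1)^4

Eigenvalues and multiplicities (the geometric multiplicity of λ is n − rank(A − λI), which equals the number of Jordan blocks for λ):
  λ = -1: algebraic multiplicity = 4, geometric multiplicity = 2

Determining the block sizes for each eigenvalue:
  λ = -1: with am = 4 and gm = 2, the partition is not yet determined (e.g. several partitions of 4 into 2 parts exist). Let N = A − (-1)·I. Computing rank(N^1) = 2, rank(N^2) = 1, rank(N^3) = 0; the number of blocks of size ≥ j is rank(N^{j−1}) − rank(N^j), giving [2, 1, 1]. So we have 1 block(s) of size 3, 1 block(s) of size 1 → block sizes [3, 1]

Assembling the blocks gives a Jordan form
J =
  [-1,  1,  0,  0]
  [ 0, -1,  1,  0]
  [ 0,  0, -1,  0]
  [ 0,  0,  0, -1]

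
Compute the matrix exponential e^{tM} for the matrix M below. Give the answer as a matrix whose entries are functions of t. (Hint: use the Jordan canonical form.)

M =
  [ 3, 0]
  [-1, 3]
e^{tM} =
  [exp(3*t), 0]
  [-t*exp(3*t), exp(3*t)]

Strategy: write M = P · J · P⁻¹ where J is a Jordan canonical form, so e^{tM} = P · e^{tJ} · P⁻¹, and e^{tJ} can be computed block-by-block.

M has Jordan form
J =
  [3, 1]
  [0, 3]
(up to reordering of blocks).

Per-block formulas:
  For a 2×2 Jordan block J_2(3): exp(t · J_2(3)) = e^(3t)·(I + t·N), where N is the 2×2 nilpotent shift.

After assembling e^{tJ} and conjugating by P, we get:

e^{tM} =
  [exp(3*t), 0]
  [-t*exp(3*t), exp(3*t)]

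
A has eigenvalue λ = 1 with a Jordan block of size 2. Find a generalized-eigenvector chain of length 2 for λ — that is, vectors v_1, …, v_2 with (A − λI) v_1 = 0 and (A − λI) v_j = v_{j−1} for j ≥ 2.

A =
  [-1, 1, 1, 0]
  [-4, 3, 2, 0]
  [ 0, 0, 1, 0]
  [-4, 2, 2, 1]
A Jordan chain for λ = 1 of length 2:
v_1 = (-2, -4, 0, -4)ᵀ
v_2 = (1, 0, 0, 0)ᵀ

Let N = A − (1)·I. We want v_2 with N^2 v_2 = 0 but N^1 v_2 ≠ 0; then v_{j-1} := N · v_j for j = 2, …, 2.

Pick v_2 = (1, 0, 0, 0)ᵀ.
Then v_1 = N · v_2 = (-2, -4, 0, -4)ᵀ.

Sanity check: (A − (1)·I) v_1 = (0, 0, 0, 0)ᵀ = 0. ✓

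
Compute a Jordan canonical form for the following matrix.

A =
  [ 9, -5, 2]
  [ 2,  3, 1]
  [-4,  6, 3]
J_3(5)

The characteristic polynomial is
  det(x·I − A) = x^3 - 15*x^2 + 75*x - 125 = (x - 5)^3

Eigenvalues and multiplicities (the geometric multiplicity of λ is n − rank(A − λI), which equals the number of Jordan blocks for λ):
  λ = 5: algebraic multiplicity = 3, geometric multiplicity = 1

Determining the block sizes for each eigenvalue:
  λ = 5: one block (gm = 1), so the single block has size am = 3 → block sizes [3]

Assembling the blocks gives a Jordan form
J =
  [5, 1, 0]
  [0, 5, 1]
  [0, 0, 5]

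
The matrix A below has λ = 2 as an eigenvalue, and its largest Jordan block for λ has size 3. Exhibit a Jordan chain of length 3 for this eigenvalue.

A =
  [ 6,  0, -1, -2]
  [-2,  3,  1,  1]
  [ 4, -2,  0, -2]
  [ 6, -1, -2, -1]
A Jordan chain for λ = 2 of length 3:
v_1 = (4, -2, 4, 6)ᵀ
v_2 = (0, 1, -2, -1)ᵀ
v_3 = (0, 1, 0, 0)ᵀ

Let N = A − (2)·I. We want v_3 with N^3 v_3 = 0 but N^2 v_3 ≠ 0; then v_{j-1} := N · v_j for j = 3, …, 2.

Pick v_3 = (0, 1, 0, 0)ᵀ.
Then v_2 = N · v_3 = (0, 1, -2, -1)ᵀ.
Then v_1 = N · v_2 = (4, -2, 4, 6)ᵀ.

Sanity check: (A − (2)·I) v_1 = (0, 0, 0, 0)ᵀ = 0. ✓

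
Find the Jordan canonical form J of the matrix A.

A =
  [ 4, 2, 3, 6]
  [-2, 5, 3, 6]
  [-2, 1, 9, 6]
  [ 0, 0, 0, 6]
J_3(6) ⊕ J_1(6)

The characteristic polynomial is
  det(x·I − A) = x^4 - 24*x^3 + 216*x^2 - 864*x + 1296 = (x - 6)^4

Eigenvalues and multiplicities (the geometric multiplicity of λ is n − rank(A − λI), which equals the number of Jordan blocks for λ):
  λ = 6: algebraic multiplicity = 4, geometric multiplicity = 2

Determining the block sizes for each eigenvalue:
  λ = 6: with am = 4 and gm = 2, the partition is not yet determined (e.g. several partitions of 4 into 2 parts exist). Let N = A − (6)·I. Computing rank(N^1) = 2, rank(N^2) = 1, rank(N^3) = 0; the number of blocks of size ≥ j is rank(N^{j−1}) − rank(N^j), giving [2, 1, 1]. So we have 1 block(s) of size 3, 1 block(s) of size 1 → block sizes [3, 1]

Assembling the blocks gives a Jordan form
J =
  [6, 1, 0, 0]
  [0, 6, 1, 0]
  [0, 0, 6, 0]
  [0, 0, 0, 6]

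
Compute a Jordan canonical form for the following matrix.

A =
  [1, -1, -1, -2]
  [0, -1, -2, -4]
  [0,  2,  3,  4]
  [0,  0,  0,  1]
J_2(1) ⊕ J_1(1) ⊕ J_1(1)

The characteristic polynomial is
  det(x·I − A) = x^4 - 4*x^3 + 6*x^2 - 4*x + 1 = (x - 1)^4

Eigenvalues and multiplicities (the geometric multiplicity of λ is n − rank(A − λI), which equals the number of Jordan blocks for λ):
  λ = 1: algebraic multiplicity = 4, geometric multiplicity = 3

Determining the block sizes for each eigenvalue:
  λ = 1: 3 blocks summing to 4 forces exactly one block of size 2 and the rest size 1 → block sizes [2, 1, 1]

Assembling the blocks gives a Jordan form
J =
  [1, 1, 0, 0]
  [0, 1, 0, 0]
  [0, 0, 1, 0]
  [0, 0, 0, 1]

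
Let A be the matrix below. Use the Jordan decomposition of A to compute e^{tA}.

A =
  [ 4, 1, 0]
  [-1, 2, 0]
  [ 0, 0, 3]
e^{tA} =
  [t*exp(3*t) + exp(3*t), t*exp(3*t), 0]
  [-t*exp(3*t), -t*exp(3*t) + exp(3*t), 0]
  [0, 0, exp(3*t)]

Strategy: write A = P · J · P⁻¹ where J is a Jordan canonical form, so e^{tA} = P · e^{tJ} · P⁻¹, and e^{tJ} can be computed block-by-block.

A has Jordan form
J =
  [3, 1, 0]
  [0, 3, 0]
  [0, 0, 3]
(up to reordering of blocks).

Per-block formulas:
  For a 2×2 Jordan block J_2(3): exp(t · J_2(3)) = e^(3t)·(I + t·N), where N is the 2×2 nilpotent shift.
  For a 1×1 block at λ = 3: exp(t · [3]) = [e^(3t)].

After assembling e^{tJ} and conjugating by P, we get:

e^{tA} =
  [t*exp(3*t) + exp(3*t), t*exp(3*t), 0]
  [-t*exp(3*t), -t*exp(3*t) + exp(3*t), 0]
  [0, 0, exp(3*t)]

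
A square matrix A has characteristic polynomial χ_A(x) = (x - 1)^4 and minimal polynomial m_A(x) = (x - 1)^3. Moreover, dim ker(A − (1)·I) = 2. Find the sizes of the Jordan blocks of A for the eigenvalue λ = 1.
Block sizes for λ = 1: [3, 1]

Step 1 — from the characteristic polynomial, algebraic multiplicity of λ = 1 is 4. From dim ker(A − (1)·I) = 2, there are exactly 2 Jordan blocks for λ = 1.
Step 2 — from the minimal polynomial, the factor (x − 1)^3 tells us the largest block for λ = 1 has size 3.
Step 3 — with total size 4, 2 blocks, and largest block 3, the block sizes (in nonincreasing order) are [3, 1].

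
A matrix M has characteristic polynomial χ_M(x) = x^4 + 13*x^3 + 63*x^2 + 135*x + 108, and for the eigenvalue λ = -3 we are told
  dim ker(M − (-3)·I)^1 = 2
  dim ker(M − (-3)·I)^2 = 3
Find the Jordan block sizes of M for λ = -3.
Block sizes for λ = -3: [2, 1]

From the dimensions of kernels of powers, the number of Jordan blocks of size at least j is d_j − d_{j−1} where d_j = dim ker(N^j) (with d_0 = 0). Computing the differences gives [2, 1].
The number of blocks of size exactly k is (#blocks of size ≥ k) − (#blocks of size ≥ k + 1), so the partition is: 1 block(s) of size 1, 1 block(s) of size 2.
In nonincreasing order the block sizes are [2, 1].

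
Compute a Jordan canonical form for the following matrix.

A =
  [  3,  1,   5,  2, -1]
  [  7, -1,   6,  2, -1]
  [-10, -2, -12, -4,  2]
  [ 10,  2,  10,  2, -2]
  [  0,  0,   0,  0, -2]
J_3(-2) ⊕ J_1(-2) ⊕ J_1(-2)

The characteristic polynomial is
  det(x·I − A) = x^5 + 10*x^4 + 40*x^3 + 80*x^2 + 80*x + 32 = (x + 2)^5

Eigenvalues and multiplicities (the geometric multiplicity of λ is n − rank(A − λI), which equals the number of Jordan blocks for λ):
  λ = -2: algebraic multiplicity = 5, geometric multiplicity = 3

Determining the block sizes for each eigenvalue:
  λ = -2: with am = 5 and gm = 3, the partition is not yet determined (e.g. several partitions of 5 into 3 parts exist). Let N = A − (-2)·I. Computing rank(N^1) = 2, rank(N^2) = 1, rank(N^3) = 0; the number of blocks of size ≥ j is rank(N^{j−1}) − rank(N^j), giving [3, 1, 1]. So we have 1 block(s) of size 3, 2 block(s) of size 1 → block sizes [3, 1, 1]

Assembling the blocks gives a Jordan form
J =
  [-2,  1,  0,  0,  0]
  [ 0, -2,  1,  0,  0]
  [ 0,  0, -2,  0,  0]
  [ 0,  0,  0, -2,  0]
  [ 0,  0,  0,  0, -2]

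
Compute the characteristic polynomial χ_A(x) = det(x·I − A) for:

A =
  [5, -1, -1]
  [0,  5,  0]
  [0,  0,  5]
x^3 - 15*x^2 + 75*x - 125

Expanding det(x·I − A) (e.g. by cofactor expansion or by noting that A is similar to its Jordan form J, which has the same characteristic polynomial as A) gives
  χ_A(x) = x^3 - 15*x^2 + 75*x - 125
which factors as (x - 5)^3. The eigenvalues (with algebraic multiplicities) are λ = 5 with multiplicity 3.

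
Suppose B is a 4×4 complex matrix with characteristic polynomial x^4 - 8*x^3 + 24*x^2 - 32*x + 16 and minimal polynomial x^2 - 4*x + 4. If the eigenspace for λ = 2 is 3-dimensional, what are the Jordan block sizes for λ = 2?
Block sizes for λ = 2: [2, 1, 1]

Step 1 — from the characteristic polynomial, algebraic multiplicity of λ = 2 is 4. From dim ker(B − (2)·I) = 3, there are exactly 3 Jordan blocks for λ = 2.
Step 2 — from the minimal polynomial, the factor (x − 2)^2 tells us the largest block for λ = 2 has size 2.
Step 3 — with total size 4, 3 blocks, and largest block 2, the block sizes (in nonincreasing order) are [2, 1, 1].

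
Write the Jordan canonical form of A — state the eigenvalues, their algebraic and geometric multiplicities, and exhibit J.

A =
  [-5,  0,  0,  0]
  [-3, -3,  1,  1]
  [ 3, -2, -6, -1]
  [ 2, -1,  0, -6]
J_3(-5) ⊕ J_1(-5)

The characteristic polynomial is
  det(x·I − A) = x^4 + 20*x^3 + 150*x^2 + 500*x + 625 = (x + 5)^4

Eigenvalues and multiplicities (the geometric multiplicity of λ is n − rank(A − λI), which equals the number of Jordan blocks for λ):
  λ = -5: algebraic multiplicity = 4, geometric multiplicity = 2

Determining the block sizes for each eigenvalue:
  λ = -5: with am = 4 and gm = 2, the partition is not yet determined (e.g. several partitions of 4 into 2 parts exist). Let N = A − (-5)·I. Computing rank(N^1) = 2, rank(N^2) = 1, rank(N^3) = 0; the number of blocks of size ≥ j is rank(N^{j−1}) − rank(N^j), giving [2, 1, 1]. So we have 1 block(s) of size 3, 1 block(s) of size 1 → block sizes [3, 1]

Assembling the blocks gives a Jordan form
J =
  [-5,  1,  0,  0]
  [ 0, -5,  1,  0]
  [ 0,  0, -5,  0]
  [ 0,  0,  0, -5]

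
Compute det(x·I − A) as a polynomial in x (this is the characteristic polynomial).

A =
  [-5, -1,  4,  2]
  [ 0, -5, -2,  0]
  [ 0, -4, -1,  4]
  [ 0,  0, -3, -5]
x^4 + 16*x^3 + 94*x^2 + 240*x + 225

Expanding det(x·I − A) (e.g. by cofactor expansion or by noting that A is similar to its Jordan form J, which has the same characteristic polynomial as A) gives
  χ_A(x) = x^4 + 16*x^3 + 94*x^2 + 240*x + 225
which factors as (x + 3)^2*(x + 5)^2. The eigenvalues (with algebraic multiplicities) are λ = -5 with multiplicity 2, λ = -3 with multiplicity 2.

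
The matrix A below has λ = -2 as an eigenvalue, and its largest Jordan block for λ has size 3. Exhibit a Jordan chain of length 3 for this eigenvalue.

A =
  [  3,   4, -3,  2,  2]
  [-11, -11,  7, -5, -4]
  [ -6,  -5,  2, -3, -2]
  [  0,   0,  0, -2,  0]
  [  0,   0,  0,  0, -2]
A Jordan chain for λ = -2 of length 3:
v_1 = (-1, 2, 1, 0, 0)ᵀ
v_2 = (5, -11, -6, 0, 0)ᵀ
v_3 = (1, 0, 0, 0, 0)ᵀ

Let N = A − (-2)·I. We want v_3 with N^3 v_3 = 0 but N^2 v_3 ≠ 0; then v_{j-1} := N · v_j for j = 3, …, 2.

Pick v_3 = (1, 0, 0, 0, 0)ᵀ.
Then v_2 = N · v_3 = (5, -11, -6, 0, 0)ᵀ.
Then v_1 = N · v_2 = (-1, 2, 1, 0, 0)ᵀ.

Sanity check: (A − (-2)·I) v_1 = (0, 0, 0, 0, 0)ᵀ = 0. ✓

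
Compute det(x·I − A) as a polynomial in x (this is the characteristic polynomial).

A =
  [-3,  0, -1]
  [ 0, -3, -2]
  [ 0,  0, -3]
x^3 + 9*x^2 + 27*x + 27

Expanding det(x·I − A) (e.g. by cofactor expansion or by noting that A is similar to its Jordan form J, which has the same characteristic polynomial as A) gives
  χ_A(x) = x^3 + 9*x^2 + 27*x + 27
which factors as (x + 3)^3. The eigenvalues (with algebraic multiplicities) are λ = -3 with multiplicity 3.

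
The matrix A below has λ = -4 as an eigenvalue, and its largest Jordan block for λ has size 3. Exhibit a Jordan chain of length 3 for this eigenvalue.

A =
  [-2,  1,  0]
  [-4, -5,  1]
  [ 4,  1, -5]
A Jordan chain for λ = -4 of length 3:
v_1 = (1, -2, 2)ᵀ
v_2 = (1, -1, 1)ᵀ
v_3 = (0, 1, 0)ᵀ

Let N = A − (-4)·I. We want v_3 with N^3 v_3 = 0 but N^2 v_3 ≠ 0; then v_{j-1} := N · v_j for j = 3, …, 2.

Pick v_3 = (0, 1, 0)ᵀ.
Then v_2 = N · v_3 = (1, -1, 1)ᵀ.
Then v_1 = N · v_2 = (1, -2, 2)ᵀ.

Sanity check: (A − (-4)·I) v_1 = (0, 0, 0)ᵀ = 0. ✓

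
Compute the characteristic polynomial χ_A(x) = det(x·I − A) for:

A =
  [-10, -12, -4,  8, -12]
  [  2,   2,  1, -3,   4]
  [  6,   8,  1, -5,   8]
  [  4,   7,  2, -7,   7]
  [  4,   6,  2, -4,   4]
x^5 + 10*x^4 + 40*x^3 + 80*x^2 + 80*x + 32

Expanding det(x·I − A) (e.g. by cofactor expansion or by noting that A is similar to its Jordan form J, which has the same characteristic polynomial as A) gives
  χ_A(x) = x^5 + 10*x^4 + 40*x^3 + 80*x^2 + 80*x + 32
which factors as (x + 2)^5. The eigenvalues (with algebraic multiplicities) are λ = -2 with multiplicity 5.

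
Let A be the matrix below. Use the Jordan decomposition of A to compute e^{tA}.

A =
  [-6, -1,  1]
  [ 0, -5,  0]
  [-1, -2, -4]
e^{tA} =
  [-t*exp(-5*t) + exp(-5*t), -t^2*exp(-5*t)/2 - t*exp(-5*t), t*exp(-5*t)]
  [0, exp(-5*t), 0]
  [-t*exp(-5*t), -t^2*exp(-5*t)/2 - 2*t*exp(-5*t), t*exp(-5*t) + exp(-5*t)]

Strategy: write A = P · J · P⁻¹ where J is a Jordan canonical form, so e^{tA} = P · e^{tJ} · P⁻¹, and e^{tJ} can be computed block-by-block.

A has Jordan form
J =
  [-5,  1,  0]
  [ 0, -5,  1]
  [ 0,  0, -5]
(up to reordering of blocks).

Per-block formulas:
  For a 3×3 Jordan block J_3(-5): exp(t · J_3(-5)) = e^(-5t)·(I + t·N + (t^2/2)·N^2), where N is the 3×3 nilpotent shift.

After assembling e^{tJ} and conjugating by P, we get:

e^{tA} =
  [-t*exp(-5*t) + exp(-5*t), -t^2*exp(-5*t)/2 - t*exp(-5*t), t*exp(-5*t)]
  [0, exp(-5*t), 0]
  [-t*exp(-5*t), -t^2*exp(-5*t)/2 - 2*t*exp(-5*t), t*exp(-5*t) + exp(-5*t)]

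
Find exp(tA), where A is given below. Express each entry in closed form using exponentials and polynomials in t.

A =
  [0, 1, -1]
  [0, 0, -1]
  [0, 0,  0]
e^{tA} =
  [1, t, -t^2/2 - t]
  [0, 1, -t]
  [0, 0, 1]

Strategy: write A = P · J · P⁻¹ where J is a Jordan canonical form, so e^{tA} = P · e^{tJ} · P⁻¹, and e^{tJ} can be computed block-by-block.

A has Jordan form
J =
  [0, 1, 0]
  [0, 0, 1]
  [0, 0, 0]
(up to reordering of blocks).

Per-block formulas:
  For a 3×3 Jordan block J_3(0): exp(t · J_3(0)) = e^(0t)·(I + t·N + (t^2/2)·N^2), where N is the 3×3 nilpotent shift.

After assembling e^{tJ} and conjugating by P, we get:

e^{tA} =
  [1, t, -t^2/2 - t]
  [0, 1, -t]
  [0, 0, 1]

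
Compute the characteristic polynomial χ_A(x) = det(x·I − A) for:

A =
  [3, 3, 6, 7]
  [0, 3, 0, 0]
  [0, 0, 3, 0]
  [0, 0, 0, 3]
x^4 - 12*x^3 + 54*x^2 - 108*x + 81

Expanding det(x·I − A) (e.g. by cofactor expansion or by noting that A is similar to its Jordan form J, which has the same characteristic polynomial as A) gives
  χ_A(x) = x^4 - 12*x^3 + 54*x^2 - 108*x + 81
which factors as (x - 3)^4. The eigenvalues (with algebraic multiplicities) are λ = 3 with multiplicity 4.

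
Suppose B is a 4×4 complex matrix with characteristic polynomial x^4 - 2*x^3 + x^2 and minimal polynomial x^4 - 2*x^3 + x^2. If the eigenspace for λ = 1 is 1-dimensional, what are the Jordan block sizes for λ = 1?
Block sizes for λ = 1: [2]

Step 1 — from the characteristic polynomial, algebraic multiplicity of λ = 1 is 2. From dim ker(B − (1)·I) = 1, there are exactly 1 Jordan blocks for λ = 1.
Step 2 — from the minimal polynomial, the factor (x − 1)^2 tells us the largest block for λ = 1 has size 2.
Step 3 — with total size 2, 1 blocks, and largest block 2, the block sizes (in nonincreasing order) are [2].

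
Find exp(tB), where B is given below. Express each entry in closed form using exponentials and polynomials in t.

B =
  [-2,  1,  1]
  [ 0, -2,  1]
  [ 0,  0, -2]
e^{tB} =
  [exp(-2*t), t*exp(-2*t), t^2*exp(-2*t)/2 + t*exp(-2*t)]
  [0, exp(-2*t), t*exp(-2*t)]
  [0, 0, exp(-2*t)]

Strategy: write B = P · J · P⁻¹ where J is a Jordan canonical form, so e^{tB} = P · e^{tJ} · P⁻¹, and e^{tJ} can be computed block-by-block.

B has Jordan form
J =
  [-2,  1,  0]
  [ 0, -2,  1]
  [ 0,  0, -2]
(up to reordering of blocks).

Per-block formulas:
  For a 3×3 Jordan block J_3(-2): exp(t · J_3(-2)) = e^(-2t)·(I + t·N + (t^2/2)·N^2), where N is the 3×3 nilpotent shift.

After assembling e^{tJ} and conjugating by P, we get:

e^{tB} =
  [exp(-2*t), t*exp(-2*t), t^2*exp(-2*t)/2 + t*exp(-2*t)]
  [0, exp(-2*t), t*exp(-2*t)]
  [0, 0, exp(-2*t)]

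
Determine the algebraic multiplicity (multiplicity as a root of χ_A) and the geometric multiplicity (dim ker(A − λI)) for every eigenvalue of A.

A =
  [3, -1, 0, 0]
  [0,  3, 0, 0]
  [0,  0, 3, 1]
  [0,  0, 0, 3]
λ = 3: alg = 4, geom = 2

Step 1 — factor the characteristic polynomial to read off the algebraic multiplicities:
  χ_A(x) = (x - 3)^4

Step 2 — compute geometric multiplicities via the rank-nullity identity g(λ) = n − rank(A − λI):
  rank(A − (3)·I) = 2, so dim ker(A − (3)·I) = n − 2 = 2

Summary:
  λ = 3: algebraic multiplicity = 4, geometric multiplicity = 2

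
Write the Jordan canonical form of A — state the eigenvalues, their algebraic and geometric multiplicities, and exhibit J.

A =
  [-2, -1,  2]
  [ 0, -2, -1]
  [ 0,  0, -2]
J_3(-2)

The characteristic polynomial is
  det(x·I − A) = x^3 + 6*x^2 + 12*x + 8 = (x + 2)^3

Eigenvalues and multiplicities (the geometric multiplicity of λ is n − rank(A − λI), which equals the number of Jordan blocks for λ):
  λ = -2: algebraic multiplicity = 3, geometric multiplicity = 1

Determining the block sizes for each eigenvalue:
  λ = -2: one block (gm = 1), so the single block has size am = 3 → block sizes [3]

Assembling the blocks gives a Jordan form
J =
  [-2,  1,  0]
  [ 0, -2,  1]
  [ 0,  0, -2]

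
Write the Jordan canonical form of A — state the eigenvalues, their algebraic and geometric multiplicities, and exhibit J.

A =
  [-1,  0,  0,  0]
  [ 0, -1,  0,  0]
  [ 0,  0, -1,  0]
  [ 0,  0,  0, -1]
J_1(-1) ⊕ J_1(-1) ⊕ J_1(-1) ⊕ J_1(-1)

The characteristic polynomial is
  det(x·I − A) = x^4 + 4*x^3 + 6*x^2 + 4*x + 1 = (x + 1)^4

Eigenvalues and multiplicities (the geometric multiplicity of λ is n − rank(A − λI), which equals the number of Jordan blocks for λ):
  λ = -1: algebraic multiplicity = 4, geometric multiplicity = 4

Determining the block sizes for each eigenvalue:
  λ = -1: gm = am = 4, so every block has size 1 → block sizes [1, 1, 1, 1]

Assembling the blocks gives a Jordan form
J =
  [-1,  0,  0,  0]
  [ 0, -1,  0,  0]
  [ 0,  0, -1,  0]
  [ 0,  0,  0, -1]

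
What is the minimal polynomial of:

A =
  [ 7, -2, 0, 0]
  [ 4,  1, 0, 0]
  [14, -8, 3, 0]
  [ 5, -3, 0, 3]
x^3 - 11*x^2 + 39*x - 45

The characteristic polynomial is χ_A(x) = (x - 5)*(x - 3)^3, so the eigenvalues are known. The minimal polynomial is
  m_A(x) = Π_λ (x − λ)^{k_λ}
where k_λ is the size of the *largest* Jordan block for λ (equivalently, the smallest k with (A − λI)^k v = 0 for every generalised eigenvector v of λ).

  λ = 3: largest Jordan block has size 2, contributing (x − 3)^2
  λ = 5: largest Jordan block has size 1, contributing (x − 5)

So m_A(x) = (x - 5)*(x - 3)^2 = x^3 - 11*x^2 + 39*x - 45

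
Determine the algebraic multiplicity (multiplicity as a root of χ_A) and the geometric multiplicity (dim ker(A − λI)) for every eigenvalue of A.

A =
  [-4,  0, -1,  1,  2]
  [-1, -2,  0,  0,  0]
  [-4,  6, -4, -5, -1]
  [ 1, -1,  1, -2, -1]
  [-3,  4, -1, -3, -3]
λ = -3: alg = 5, geom = 2

Step 1 — factor the characteristic polynomial to read off the algebraic multiplicities:
  χ_A(x) = (x + 3)^5

Step 2 — compute geometric multiplicities via the rank-nullity identity g(λ) = n − rank(A − λI):
  rank(A − (-3)·I) = 3, so dim ker(A − (-3)·I) = n − 3 = 2

Summary:
  λ = -3: algebraic multiplicity = 5, geometric multiplicity = 2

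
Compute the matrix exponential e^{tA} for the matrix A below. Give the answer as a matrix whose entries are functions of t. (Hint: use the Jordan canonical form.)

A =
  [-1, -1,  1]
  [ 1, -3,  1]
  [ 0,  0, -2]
e^{tA} =
  [t*exp(-2*t) + exp(-2*t), -t*exp(-2*t), t*exp(-2*t)]
  [t*exp(-2*t), -t*exp(-2*t) + exp(-2*t), t*exp(-2*t)]
  [0, 0, exp(-2*t)]

Strategy: write A = P · J · P⁻¹ where J is a Jordan canonical form, so e^{tA} = P · e^{tJ} · P⁻¹, and e^{tJ} can be computed block-by-block.

A has Jordan form
J =
  [-2,  1,  0]
  [ 0, -2,  0]
  [ 0,  0, -2]
(up to reordering of blocks).

Per-block formulas:
  For a 2×2 Jordan block J_2(-2): exp(t · J_2(-2)) = e^(-2t)·(I + t·N), where N is the 2×2 nilpotent shift.
  For a 1×1 block at λ = -2: exp(t · [-2]) = [e^(-2t)].

After assembling e^{tJ} and conjugating by P, we get:

e^{tA} =
  [t*exp(-2*t) + exp(-2*t), -t*exp(-2*t), t*exp(-2*t)]
  [t*exp(-2*t), -t*exp(-2*t) + exp(-2*t), t*exp(-2*t)]
  [0, 0, exp(-2*t)]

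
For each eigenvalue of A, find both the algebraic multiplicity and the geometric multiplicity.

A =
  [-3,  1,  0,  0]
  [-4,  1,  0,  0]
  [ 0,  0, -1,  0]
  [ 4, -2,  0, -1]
λ = -1: alg = 4, geom = 3

Step 1 — factor the characteristic polynomial to read off the algebraic multiplicities:
  χ_A(x) = (x + 1)^4

Step 2 — compute geometric multiplicities via the rank-nullity identity g(λ) = n − rank(A − λI):
  rank(A − (-1)·I) = 1, so dim ker(A − (-1)·I) = n − 1 = 3

Summary:
  λ = -1: algebraic multiplicity = 4, geometric multiplicity = 3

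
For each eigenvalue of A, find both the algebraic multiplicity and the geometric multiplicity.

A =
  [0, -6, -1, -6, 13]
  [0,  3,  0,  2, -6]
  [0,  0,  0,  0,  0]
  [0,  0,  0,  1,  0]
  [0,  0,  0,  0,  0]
λ = 0: alg = 3, geom = 2; λ = 1: alg = 1, geom = 1; λ = 3: alg = 1, geom = 1

Step 1 — factor the characteristic polynomial to read off the algebraic multiplicities:
  χ_A(x) = x^3*(x - 3)*(x - 1)

Step 2 — compute geometric multiplicities via the rank-nullity identity g(λ) = n − rank(A − λI):
  rank(A − (0)·I) = 3, so dim ker(A − (0)·I) = n − 3 = 2
  rank(A − (1)·I) = 4, so dim ker(A − (1)·I) = n − 4 = 1
  rank(A − (3)·I) = 4, so dim ker(A − (3)·I) = n − 4 = 1

Summary:
  λ = 0: algebraic multiplicity = 3, geometric multiplicity = 2
  λ = 1: algebraic multiplicity = 1, geometric multiplicity = 1
  λ = 3: algebraic multiplicity = 1, geometric multiplicity = 1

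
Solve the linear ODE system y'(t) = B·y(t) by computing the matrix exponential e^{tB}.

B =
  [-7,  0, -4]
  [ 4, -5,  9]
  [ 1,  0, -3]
e^{tB} =
  [-2*t*exp(-5*t) + exp(-5*t), 0, -4*t*exp(-5*t)]
  [t^2*exp(-5*t)/2 + 4*t*exp(-5*t), exp(-5*t), t^2*exp(-5*t) + 9*t*exp(-5*t)]
  [t*exp(-5*t), 0, 2*t*exp(-5*t) + exp(-5*t)]

Strategy: write B = P · J · P⁻¹ where J is a Jordan canonical form, so e^{tB} = P · e^{tJ} · P⁻¹, and e^{tJ} can be computed block-by-block.

B has Jordan form
J =
  [-5,  1,  0]
  [ 0, -5,  1]
  [ 0,  0, -5]
(up to reordering of blocks).

Per-block formulas:
  For a 3×3 Jordan block J_3(-5): exp(t · J_3(-5)) = e^(-5t)·(I + t·N + (t^2/2)·N^2), where N is the 3×3 nilpotent shift.

After assembling e^{tJ} and conjugating by P, we get:

e^{tB} =
  [-2*t*exp(-5*t) + exp(-5*t), 0, -4*t*exp(-5*t)]
  [t^2*exp(-5*t)/2 + 4*t*exp(-5*t), exp(-5*t), t^2*exp(-5*t) + 9*t*exp(-5*t)]
  [t*exp(-5*t), 0, 2*t*exp(-5*t) + exp(-5*t)]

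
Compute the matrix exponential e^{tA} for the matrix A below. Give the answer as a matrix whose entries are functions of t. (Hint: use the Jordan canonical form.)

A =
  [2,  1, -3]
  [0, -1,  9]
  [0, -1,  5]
e^{tA} =
  [exp(2*t), t*exp(2*t), -3*t*exp(2*t)]
  [0, -3*t*exp(2*t) + exp(2*t), 9*t*exp(2*t)]
  [0, -t*exp(2*t), 3*t*exp(2*t) + exp(2*t)]

Strategy: write A = P · J · P⁻¹ where J is a Jordan canonical form, so e^{tA} = P · e^{tJ} · P⁻¹, and e^{tJ} can be computed block-by-block.

A has Jordan form
J =
  [2, 1, 0]
  [0, 2, 0]
  [0, 0, 2]
(up to reordering of blocks).

Per-block formulas:
  For a 1×1 block at λ = 2: exp(t · [2]) = [e^(2t)].
  For a 2×2 Jordan block J_2(2): exp(t · J_2(2)) = e^(2t)·(I + t·N), where N is the 2×2 nilpotent shift.

After assembling e^{tJ} and conjugating by P, we get:

e^{tA} =
  [exp(2*t), t*exp(2*t), -3*t*exp(2*t)]
  [0, -3*t*exp(2*t) + exp(2*t), 9*t*exp(2*t)]
  [0, -t*exp(2*t), 3*t*exp(2*t) + exp(2*t)]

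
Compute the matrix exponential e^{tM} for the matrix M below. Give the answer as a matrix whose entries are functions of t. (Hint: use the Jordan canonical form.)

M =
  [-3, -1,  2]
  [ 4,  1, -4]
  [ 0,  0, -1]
e^{tM} =
  [-2*t*exp(-t) + exp(-t), -t*exp(-t), 2*t*exp(-t)]
  [4*t*exp(-t), 2*t*exp(-t) + exp(-t), -4*t*exp(-t)]
  [0, 0, exp(-t)]

Strategy: write M = P · J · P⁻¹ where J is a Jordan canonical form, so e^{tM} = P · e^{tJ} · P⁻¹, and e^{tJ} can be computed block-by-block.

M has Jordan form
J =
  [-1,  1,  0]
  [ 0, -1,  0]
  [ 0,  0, -1]
(up to reordering of blocks).

Per-block formulas:
  For a 1×1 block at λ = -1: exp(t · [-1]) = [e^(-1t)].
  For a 2×2 Jordan block J_2(-1): exp(t · J_2(-1)) = e^(-1t)·(I + t·N), where N is the 2×2 nilpotent shift.

After assembling e^{tJ} and conjugating by P, we get:

e^{tM} =
  [-2*t*exp(-t) + exp(-t), -t*exp(-t), 2*t*exp(-t)]
  [4*t*exp(-t), 2*t*exp(-t) + exp(-t), -4*t*exp(-t)]
  [0, 0, exp(-t)]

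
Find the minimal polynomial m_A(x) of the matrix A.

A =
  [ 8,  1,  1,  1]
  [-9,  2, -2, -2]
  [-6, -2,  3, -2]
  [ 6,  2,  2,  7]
x^3 - 15*x^2 + 75*x - 125

The characteristic polynomial is χ_A(x) = (x - 5)^4, so the eigenvalues are known. The minimal polynomial is
  m_A(x) = Π_λ (x − λ)^{k_λ}
where k_λ is the size of the *largest* Jordan block for λ (equivalently, the smallest k with (A − λI)^k v = 0 for every generalised eigenvector v of λ).

  λ = 5: largest Jordan block has size 3, contributing (x − 5)^3

So m_A(x) = (x - 5)^3 = x^3 - 15*x^2 + 75*x - 125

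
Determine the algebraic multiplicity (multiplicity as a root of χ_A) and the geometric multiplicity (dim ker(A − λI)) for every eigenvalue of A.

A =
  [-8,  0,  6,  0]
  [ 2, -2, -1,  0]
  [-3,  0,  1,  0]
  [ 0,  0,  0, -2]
λ = -5: alg = 1, geom = 1; λ = -2: alg = 3, geom = 2

Step 1 — factor the characteristic polynomial to read off the algebraic multiplicities:
  χ_A(x) = (x + 2)^3*(x + 5)

Step 2 — compute geometric multiplicities via the rank-nullity identity g(λ) = n − rank(A − λI):
  rank(A − (-5)·I) = 3, so dim ker(A − (-5)·I) = n − 3 = 1
  rank(A − (-2)·I) = 2, so dim ker(A − (-2)·I) = n − 2 = 2

Summary:
  λ = -5: algebraic multiplicity = 1, geometric multiplicity = 1
  λ = -2: algebraic multiplicity = 3, geometric multiplicity = 2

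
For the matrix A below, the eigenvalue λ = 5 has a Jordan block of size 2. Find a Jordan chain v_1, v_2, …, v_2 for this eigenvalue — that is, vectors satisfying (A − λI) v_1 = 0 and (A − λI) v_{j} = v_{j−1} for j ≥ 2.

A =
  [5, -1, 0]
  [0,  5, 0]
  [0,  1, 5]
A Jordan chain for λ = 5 of length 2:
v_1 = (-1, 0, 1)ᵀ
v_2 = (0, 1, 0)ᵀ

Let N = A − (5)·I. We want v_2 with N^2 v_2 = 0 but N^1 v_2 ≠ 0; then v_{j-1} := N · v_j for j = 2, …, 2.

Pick v_2 = (0, 1, 0)ᵀ.
Then v_1 = N · v_2 = (-1, 0, 1)ᵀ.

Sanity check: (A − (5)·I) v_1 = (0, 0, 0)ᵀ = 0. ✓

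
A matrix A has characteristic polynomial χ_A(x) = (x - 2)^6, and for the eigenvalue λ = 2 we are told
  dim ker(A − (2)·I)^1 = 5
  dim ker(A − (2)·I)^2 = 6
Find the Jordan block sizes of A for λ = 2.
Block sizes for λ = 2: [2, 1, 1, 1, 1]

From the dimensions of kernels of powers, the number of Jordan blocks of size at least j is d_j − d_{j−1} where d_j = dim ker(N^j) (with d_0 = 0). Computing the differences gives [5, 1].
The number of blocks of size exactly k is (#blocks of size ≥ k) − (#blocks of size ≥ k + 1), so the partition is: 4 block(s) of size 1, 1 block(s) of size 2.
In nonincreasing order the block sizes are [2, 1, 1, 1, 1].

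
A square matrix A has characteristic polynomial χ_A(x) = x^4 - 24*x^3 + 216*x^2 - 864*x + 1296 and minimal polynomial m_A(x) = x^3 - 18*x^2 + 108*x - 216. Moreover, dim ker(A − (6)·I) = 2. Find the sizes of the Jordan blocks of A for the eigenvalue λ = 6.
Block sizes for λ = 6: [3, 1]

Step 1 — from the characteristic polynomial, algebraic multiplicity of λ = 6 is 4. From dim ker(A − (6)·I) = 2, there are exactly 2 Jordan blocks for λ = 6.
Step 2 — from the minimal polynomial, the factor (x − 6)^3 tells us the largest block for λ = 6 has size 3.
Step 3 — with total size 4, 2 blocks, and largest block 3, the block sizes (in nonincreasing order) are [3, 1].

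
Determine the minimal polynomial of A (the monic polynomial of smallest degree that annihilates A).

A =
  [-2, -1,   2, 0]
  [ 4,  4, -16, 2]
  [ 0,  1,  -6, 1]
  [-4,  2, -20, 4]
x^2

The characteristic polynomial is χ_A(x) = x^4, so the eigenvalues are known. The minimal polynomial is
  m_A(x) = Π_λ (x − λ)^{k_λ}
where k_λ is the size of the *largest* Jordan block for λ (equivalently, the smallest k with (A − λI)^k v = 0 for every generalised eigenvector v of λ).

  λ = 0: largest Jordan block has size 2, contributing (x − 0)^2

So m_A(x) = x^2 = x^2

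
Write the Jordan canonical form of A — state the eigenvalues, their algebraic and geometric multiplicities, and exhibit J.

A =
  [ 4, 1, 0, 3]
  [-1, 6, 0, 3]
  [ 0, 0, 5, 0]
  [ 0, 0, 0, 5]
J_2(5) ⊕ J_1(5) ⊕ J_1(5)

The characteristic polynomial is
  det(x·I − A) = x^4 - 20*x^3 + 150*x^2 - 500*x + 625 = (x - 5)^4

Eigenvalues and multiplicities (the geometric multiplicity of λ is n − rank(A − λI), which equals the number of Jordan blocks for λ):
  λ = 5: algebraic multiplicity = 4, geometric multiplicity = 3

Determining the block sizes for each eigenvalue:
  λ = 5: 3 blocks summing to 4 forces exactly one block of size 2 and the rest size 1 → block sizes [2, 1, 1]

Assembling the blocks gives a Jordan form
J =
  [5, 1, 0, 0]
  [0, 5, 0, 0]
  [0, 0, 5, 0]
  [0, 0, 0, 5]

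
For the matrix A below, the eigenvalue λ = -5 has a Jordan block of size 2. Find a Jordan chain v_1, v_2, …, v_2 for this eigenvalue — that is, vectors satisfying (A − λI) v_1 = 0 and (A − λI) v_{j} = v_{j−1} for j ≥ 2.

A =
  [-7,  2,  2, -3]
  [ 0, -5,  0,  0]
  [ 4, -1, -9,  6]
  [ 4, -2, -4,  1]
A Jordan chain for λ = -5 of length 2:
v_1 = (-2, 0, 4, 4)ᵀ
v_2 = (1, 0, 0, 0)ᵀ

Let N = A − (-5)·I. We want v_2 with N^2 v_2 = 0 but N^1 v_2 ≠ 0; then v_{j-1} := N · v_j for j = 2, …, 2.

Pick v_2 = (1, 0, 0, 0)ᵀ.
Then v_1 = N · v_2 = (-2, 0, 4, 4)ᵀ.

Sanity check: (A − (-5)·I) v_1 = (0, 0, 0, 0)ᵀ = 0. ✓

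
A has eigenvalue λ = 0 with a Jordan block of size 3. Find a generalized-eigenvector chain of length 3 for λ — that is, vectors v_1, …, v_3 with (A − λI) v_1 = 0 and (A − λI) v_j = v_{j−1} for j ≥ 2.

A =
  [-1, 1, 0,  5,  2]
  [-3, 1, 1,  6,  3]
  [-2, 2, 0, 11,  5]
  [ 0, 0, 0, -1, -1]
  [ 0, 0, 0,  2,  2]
A Jordan chain for λ = 0 of length 3:
v_1 = (-2, -2, -4, 0, 0)ᵀ
v_2 = (-1, -3, -2, 0, 0)ᵀ
v_3 = (1, 0, 0, 0, 0)ᵀ

Let N = A − (0)·I. We want v_3 with N^3 v_3 = 0 but N^2 v_3 ≠ 0; then v_{j-1} := N · v_j for j = 3, …, 2.

Pick v_3 = (1, 0, 0, 0, 0)ᵀ.
Then v_2 = N · v_3 = (-1, -3, -2, 0, 0)ᵀ.
Then v_1 = N · v_2 = (-2, -2, -4, 0, 0)ᵀ.

Sanity check: (A − (0)·I) v_1 = (0, 0, 0, 0, 0)ᵀ = 0. ✓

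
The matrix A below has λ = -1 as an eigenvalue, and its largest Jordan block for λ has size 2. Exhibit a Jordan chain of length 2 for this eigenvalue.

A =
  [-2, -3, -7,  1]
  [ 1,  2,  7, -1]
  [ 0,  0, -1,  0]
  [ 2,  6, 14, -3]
A Jordan chain for λ = -1 of length 2:
v_1 = (-1, 1, 0, 2)ᵀ
v_2 = (1, 0, 0, 0)ᵀ

Let N = A − (-1)·I. We want v_2 with N^2 v_2 = 0 but N^1 v_2 ≠ 0; then v_{j-1} := N · v_j for j = 2, …, 2.

Pick v_2 = (1, 0, 0, 0)ᵀ.
Then v_1 = N · v_2 = (-1, 1, 0, 2)ᵀ.

Sanity check: (A − (-1)·I) v_1 = (0, 0, 0, 0)ᵀ = 0. ✓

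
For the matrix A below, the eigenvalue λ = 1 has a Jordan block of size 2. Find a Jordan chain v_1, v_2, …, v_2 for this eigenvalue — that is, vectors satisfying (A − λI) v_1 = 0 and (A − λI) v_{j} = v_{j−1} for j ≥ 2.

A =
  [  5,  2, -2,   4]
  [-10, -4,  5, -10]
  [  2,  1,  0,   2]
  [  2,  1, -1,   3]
A Jordan chain for λ = 1 of length 2:
v_1 = (4, -10, 2, 2)ᵀ
v_2 = (1, 0, 0, 0)ᵀ

Let N = A − (1)·I. We want v_2 with N^2 v_2 = 0 but N^1 v_2 ≠ 0; then v_{j-1} := N · v_j for j = 2, …, 2.

Pick v_2 = (1, 0, 0, 0)ᵀ.
Then v_1 = N · v_2 = (4, -10, 2, 2)ᵀ.

Sanity check: (A − (1)·I) v_1 = (0, 0, 0, 0)ᵀ = 0. ✓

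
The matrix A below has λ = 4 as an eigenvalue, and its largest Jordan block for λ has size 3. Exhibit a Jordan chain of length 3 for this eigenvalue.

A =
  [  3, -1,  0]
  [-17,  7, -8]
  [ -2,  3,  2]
A Jordan chain for λ = 4 of length 3:
v_1 = (18, -18, -45)ᵀ
v_2 = (-1, -17, -2)ᵀ
v_3 = (1, 0, 0)ᵀ

Let N = A − (4)·I. We want v_3 with N^3 v_3 = 0 but N^2 v_3 ≠ 0; then v_{j-1} := N · v_j for j = 3, …, 2.

Pick v_3 = (1, 0, 0)ᵀ.
Then v_2 = N · v_3 = (-1, -17, -2)ᵀ.
Then v_1 = N · v_2 = (18, -18, -45)ᵀ.

Sanity check: (A − (4)·I) v_1 = (0, 0, 0)ᵀ = 0. ✓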